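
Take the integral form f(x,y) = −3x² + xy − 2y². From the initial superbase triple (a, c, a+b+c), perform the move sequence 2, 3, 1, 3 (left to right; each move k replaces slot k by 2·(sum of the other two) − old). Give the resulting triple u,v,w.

start (-3,-2,-4) = (f(1,0),f(0,1),f(1,1))
replace slot 2: 2·((-3)+(-4)) − (-2) = -12 → (-3,-12,-4)
replace slot 3: 2·((-3)+(-12)) − (-4) = -26 → (-3,-12,-26)
replace slot 1: 2·((-12)+(-26)) − (-3) = -73 → (-73,-12,-26)
replace slot 3: 2·((-73)+(-12)) − (-26) = -144 → (-73,-12,-144)

-73,-12,-144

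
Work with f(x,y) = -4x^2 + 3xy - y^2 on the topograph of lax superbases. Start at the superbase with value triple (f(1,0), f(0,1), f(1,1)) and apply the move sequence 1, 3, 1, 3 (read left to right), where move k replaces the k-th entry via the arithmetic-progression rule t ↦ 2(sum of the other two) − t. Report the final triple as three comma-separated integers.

start (-4,-1,-2) = (f(1,0),f(0,1),f(1,1))
replace slot 1: 2·((-1)+(-2)) − (-4) = -2 → (-2,-1,-2)
replace slot 3: 2·((-2)+(-1)) − (-2) = -4 → (-2,-1,-4)
replace slot 1: 2·((-1)+(-4)) − (-2) = -8 → (-8,-1,-4)
replace slot 3: 2·((-8)+(-1)) − (-4) = -14 → (-8,-1,-14)

-8,-1,-14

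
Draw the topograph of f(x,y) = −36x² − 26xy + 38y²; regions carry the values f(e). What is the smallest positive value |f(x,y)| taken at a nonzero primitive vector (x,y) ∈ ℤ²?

descent: ρ → (38,26,-36)  [lands on river]
river: ρ → (-36,46,28)
river: ρ → (28,66,-16)
river: ρ → (-16,62,36)
river: ρ → (36,10,-42)
river: ρ → (-42,74,4)
river: ρ → (4,78,-4)
river: ρ → (-4,74,42)
river: ρ → (42,10,-36)
river: ρ → (-36,62,16)
river: ρ → (16,66,-28)
river: ρ → (-28,46,36)
river: ρ → (36,26,-38)
river: ρ → (-38,50,24)
river: ρ → (24,46,-42)
river: ρ → (-42,38,28)
river: ρ → (28,74,-6)
river: ρ → (-6,70,52)
river: ρ → (52,34,-24)
river: ρ → (-24,62,24)
river: ρ → (24,34,-52)
river: ρ → (-52,70,6)
river: ρ → (6,74,-28)
river: ρ → (-28,38,42)
river: ρ → (42,46,-24)
river: ρ → (-24,50,38)
closes: descent 1, river 26
min |a| on river = 4

4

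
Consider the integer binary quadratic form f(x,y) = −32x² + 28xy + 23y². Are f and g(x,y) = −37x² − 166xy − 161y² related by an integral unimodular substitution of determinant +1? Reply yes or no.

D₁ = 3728, D₂ = 3728
river cycle of f (length 22): (23, 18, -37), (-37, 56, 4), (4, 56, -37), (-37, 18, 23), (23, 28, -32), (-32, 36, 19), (19, 40, -28), (-28, 16, 31), (31, 46, -13), (-13, 58, 7), … (12 more)
river cycle of g (length 22): (-32, 28, 23), (23, 18, -37), (-37, 56, 4), (4, 56, -37), (-37, 18, 23), (23, 28, -32), (-32, 36, 19), (19, 40, -28), (-28, 16, 31), (31, 46, -13), … (12 more)
cycles coincide ⇒ equivalent

yes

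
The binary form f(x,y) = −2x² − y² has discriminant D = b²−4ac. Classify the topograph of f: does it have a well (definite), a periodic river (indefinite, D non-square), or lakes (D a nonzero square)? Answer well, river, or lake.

D = b²−4ac = 0² − 4·(-2)·(-1) = -8
D < 0 ⇒ definite ⇒ every region one sign ⇒ single well

well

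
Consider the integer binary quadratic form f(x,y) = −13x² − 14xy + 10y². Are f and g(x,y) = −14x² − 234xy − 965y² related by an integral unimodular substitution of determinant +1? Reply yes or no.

D₁ = 716, D₂ = 716
river cycle of f (length 14): (10, 14, -13), (-13, 12, 11), (11, 10, -14), (-14, 18, 7), (7, 24, -5), (-5, 26, 2), (2, 26, -5), (-5, 24, 7), (7, 18, -14), (-14, 10, 11), … (4 more)
river cycle of g (length 14): (-14, 18, 7), (7, 24, -5), (-5, 26, 2), (2, 26, -5), (-5, 24, 7), (7, 18, -14), (-14, 10, 11), (11, 12, -13), (-13, 14, 10), (10, 26, -1), … (4 more)
cycles coincide ⇒ equivalent

yes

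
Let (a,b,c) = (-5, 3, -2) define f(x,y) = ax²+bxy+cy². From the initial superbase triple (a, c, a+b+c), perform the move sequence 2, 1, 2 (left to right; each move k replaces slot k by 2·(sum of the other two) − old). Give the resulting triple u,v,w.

start (-5,-2,-4) = (f(1,0),f(0,1),f(1,1))
replace slot 2: 2·((-5)+(-4)) − (-2) = -16 → (-5,-16,-4)
replace slot 1: 2·((-16)+(-4)) − (-5) = -35 → (-35,-16,-4)
replace slot 2: 2·((-35)+(-4)) − (-16) = -62 → (-35,-62,-4)

-35,-62,-4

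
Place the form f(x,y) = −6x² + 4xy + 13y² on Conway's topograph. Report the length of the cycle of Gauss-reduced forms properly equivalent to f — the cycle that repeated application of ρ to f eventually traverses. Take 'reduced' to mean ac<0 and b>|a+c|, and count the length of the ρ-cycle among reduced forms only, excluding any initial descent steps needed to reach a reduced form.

D = 328, ⌊√D⌋ = 18
descent: ρ → (13,-4,-6)
descent: ρ → (-6,16,3)  [lands on river]
river: ρ → (3,14,-11)
river: ρ → (-11,8,6)
river: ρ → (6,16,-3)
river: ρ → (-3,14,11)
river: ρ → (11,8,-6)
ρ-cycle length = 6 (tail of 2 descent steps not counted)

6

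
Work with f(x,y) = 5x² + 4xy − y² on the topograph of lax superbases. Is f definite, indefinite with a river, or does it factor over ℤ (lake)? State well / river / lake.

D = b²−4ac = 4² − 4·5·(-1) = 36
D = 6² is a perfect square ⇒ form factors over ℤ ⇒ lakes

lake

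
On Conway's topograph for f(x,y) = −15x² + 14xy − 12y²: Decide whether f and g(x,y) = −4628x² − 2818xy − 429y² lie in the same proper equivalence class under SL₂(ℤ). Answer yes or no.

D₁ = -524, D₂ = -524
f is negative-definite; reduce −f:
−f: flip: (15,-14,12)→(12,14,15)
−f: translate: b→-10 (≡14 mod 24), so (12,14,15)→(12,-10,13)
−f: reduced (well bottom): (12,-10,13) with a≤c, −a<b≤a
flip sign back: reduced form of f is (-12,10,-13)
g is negative-definite; reduce −g:
−g: flip: (4628,2818,429)→(429,-2818,4628)
−g: translate: b→-244 (≡-2818 mod 858), so (429,-2818,4628)→(429,-244,35)
−g: flip: (429,-244,35)→(35,244,429)
−g: translate: b→34 (≡244 mod 70), so (35,244,429)→(35,34,12)
−g: flip: (35,34,12)→(12,-34,35)
−g: translate: b→-10 (≡-34 mod 24), so (12,-34,35)→(12,-10,13)
−g: reduced (well bottom): (12,-10,13) with a≤c, −a<b≤a
flip sign back: reduced form of g is (-12,10,-13)
reduced forms (-12, 10, -13) vs (-12, 10, -13) ⇒ equivalent

yes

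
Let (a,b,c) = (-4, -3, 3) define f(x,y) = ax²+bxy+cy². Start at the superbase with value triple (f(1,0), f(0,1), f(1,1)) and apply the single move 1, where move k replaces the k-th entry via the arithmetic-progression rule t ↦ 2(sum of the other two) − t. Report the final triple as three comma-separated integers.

start (-4,3,-4) = (f(1,0),f(0,1),f(1,1))
replace slot 1: 2·(3+(-4)) − (-4) = 2 → (2,3,-4)

2,3,-4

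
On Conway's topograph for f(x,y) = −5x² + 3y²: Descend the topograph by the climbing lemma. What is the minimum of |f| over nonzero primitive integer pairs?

descent: ρ → (3,6,-2)  [lands on river]
river: ρ → (-2,6,3)
closes: descent 1, river 2
min |a| on river = 2

2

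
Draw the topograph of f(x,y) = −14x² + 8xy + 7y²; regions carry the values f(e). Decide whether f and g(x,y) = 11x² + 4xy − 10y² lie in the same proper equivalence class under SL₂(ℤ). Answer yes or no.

D₁ = 456, D₂ = 456
river cycle of f (length 6): (7, 20, -2), (-2, 20, 7), (7, 8, -14), (-14, 20, 1), (1, 20, -14), (-14, 8, 7)
river cycle of g (length 10): (-10, 16, 5), (5, 14, -13), (-13, 12, 6), (6, 12, -13), (-13, 14, 5), (5, 16, -10), (-10, 4, 11), (11, 18, -3), (-3, 18, 11), (11, 4, -10)
cycles differ ⇒ inequivalent

no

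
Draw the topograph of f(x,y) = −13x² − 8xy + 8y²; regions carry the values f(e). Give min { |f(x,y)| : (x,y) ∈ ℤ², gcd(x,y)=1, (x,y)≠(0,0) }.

descent: ρ → (8,8,-13)  [lands on river]
river: ρ → (-13,18,3)
river: ρ → (3,18,-13)
river: ρ → (-13,8,8)
closes: descent 1, river 4
min |a| on river = 3

3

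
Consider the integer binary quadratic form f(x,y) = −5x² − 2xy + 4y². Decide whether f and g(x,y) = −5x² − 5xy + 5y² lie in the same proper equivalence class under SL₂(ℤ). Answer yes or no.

D₁ = 84, D₂ = 125
discriminants differ ⇒ not SL₂(ℤ)-equivalent

no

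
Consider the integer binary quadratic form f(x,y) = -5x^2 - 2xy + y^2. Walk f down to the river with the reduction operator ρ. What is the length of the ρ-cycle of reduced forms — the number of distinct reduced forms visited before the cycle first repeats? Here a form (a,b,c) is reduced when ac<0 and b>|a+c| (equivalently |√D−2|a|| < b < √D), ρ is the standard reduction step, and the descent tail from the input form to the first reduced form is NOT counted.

D = 24, ⌊√D⌋ = 4
descent: ρ → (1,4,-2)  [lands on river]
river: ρ → (-2,4,1)
ρ-cycle length = 2 (tail of 1 descent step not counted)

2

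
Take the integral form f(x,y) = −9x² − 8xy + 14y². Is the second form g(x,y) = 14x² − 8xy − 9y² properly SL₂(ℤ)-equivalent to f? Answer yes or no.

D₁ = 568, D₂ = 568
river cycle of f (length 6): (14, 8, -9), (-9, 10, 13), (13, 16, -6), (-6, 20, 7), (7, 22, -3), (-3, 20, 14)
river cycle of g (length 6): (-9, 8, 14), (14, 20, -3), (-3, 22, 7), (7, 20, -6), (-6, 16, 13), (13, 10, -9)
cycles differ ⇒ inequivalent

no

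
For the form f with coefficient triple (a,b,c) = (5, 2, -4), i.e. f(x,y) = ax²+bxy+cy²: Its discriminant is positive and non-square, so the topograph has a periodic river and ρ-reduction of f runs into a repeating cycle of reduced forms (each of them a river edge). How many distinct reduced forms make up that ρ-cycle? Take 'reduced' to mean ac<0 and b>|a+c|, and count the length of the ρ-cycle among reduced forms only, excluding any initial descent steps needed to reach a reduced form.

D = 84, ⌊√D⌋ = 9
river: ρ → (-4,6,3)
river: ρ → (3,6,-4)
river: ρ → (-4,2,5)
river: ρ → (5,8,-1)
river: ρ → (-1,8,5)
river: ρ → (5,2,-4)
ρ-cycle length = 6 (tail of 0 descent steps not counted)

6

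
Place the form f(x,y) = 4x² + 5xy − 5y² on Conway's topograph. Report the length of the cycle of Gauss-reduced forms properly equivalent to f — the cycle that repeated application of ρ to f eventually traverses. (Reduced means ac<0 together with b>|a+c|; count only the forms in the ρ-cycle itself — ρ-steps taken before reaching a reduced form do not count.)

D = 105, ⌊√D⌋ = 10
river: ρ → (-5,5,4)
river: ρ → (4,3,-6)
river: ρ → (-6,9,1)
river: ρ → (1,9,-6)
river: ρ → (-6,3,4)
river: ρ → (4,5,-5)
ρ-cycle length = 6 (tail of 0 descent steps not counted)

6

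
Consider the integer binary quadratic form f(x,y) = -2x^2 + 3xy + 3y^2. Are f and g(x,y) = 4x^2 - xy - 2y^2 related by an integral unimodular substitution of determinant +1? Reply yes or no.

D₁ = 33, D₂ = 33
river cycle of f (length 4): (3, 3, -2), (-2, 5, 1), (1, 5, -2), (-2, 3, 3)
river cycle of g (length 4): (-2, 5, 1), (1, 5, -2), (-2, 3, 3), (3, 3, -2)
cycles coincide ⇒ equivalent

yes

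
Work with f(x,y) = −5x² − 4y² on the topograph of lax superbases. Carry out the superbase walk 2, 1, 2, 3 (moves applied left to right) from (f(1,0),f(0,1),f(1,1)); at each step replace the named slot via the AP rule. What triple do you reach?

start (-5,-4,-9) = (f(1,0),f(0,1),f(1,1))
replace slot 2: 2·((-5)+(-9)) − (-4) = -24 → (-5,-24,-9)
replace slot 1: 2·((-24)+(-9)) − (-5) = -61 → (-61,-24,-9)
replace slot 2: 2·((-61)+(-9)) − (-24) = -116 → (-61,-116,-9)
replace slot 3: 2·((-61)+(-116)) − (-9) = -345 → (-61,-116,-345)

-61,-116,-345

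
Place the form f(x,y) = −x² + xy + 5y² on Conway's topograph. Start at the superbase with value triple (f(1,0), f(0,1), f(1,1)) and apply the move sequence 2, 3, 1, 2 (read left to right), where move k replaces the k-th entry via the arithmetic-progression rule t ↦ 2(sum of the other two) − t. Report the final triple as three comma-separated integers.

start (-1,5,5) = (f(1,0),f(0,1),f(1,1))
replace slot 2: 2·((-1)+5) − 5 = 3 → (-1,3,5)
replace slot 3: 2·((-1)+3) − 5 = -1 → (-1,3,-1)
replace slot 1: 2·(3+(-1)) − (-1) = 5 → (5,3,-1)
replace slot 2: 2·(5+(-1)) − 3 = 5 → (5,5,-1)

5,5,-1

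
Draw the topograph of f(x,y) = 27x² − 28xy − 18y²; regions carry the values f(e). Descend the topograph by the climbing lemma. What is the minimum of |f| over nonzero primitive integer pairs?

descent: ρ → (-18,28,27)  [lands on river]
river: ρ → (27,26,-19)
river: ρ → (-19,50,3)
river: ρ → (3,52,-2)
river: ρ → (-2,52,3)
river: ρ → (3,50,-19)
river: ρ → (-19,26,27)
river: ρ → (27,28,-18)
river: ρ → (-18,44,11)
river: ρ → (11,44,-18)
closes: descent 1, river 10
min |a| on river = 2

2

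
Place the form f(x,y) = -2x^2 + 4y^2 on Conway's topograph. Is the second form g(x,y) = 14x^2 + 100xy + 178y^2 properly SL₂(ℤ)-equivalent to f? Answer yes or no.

D₁ = 32, D₂ = 32
river cycle of f (length 2): (-2, 4, 2), (2, 4, -2)
river cycle of g (length 2): (2, 4, -2), (-2, 4, 2)
cycles coincide ⇒ equivalent

yes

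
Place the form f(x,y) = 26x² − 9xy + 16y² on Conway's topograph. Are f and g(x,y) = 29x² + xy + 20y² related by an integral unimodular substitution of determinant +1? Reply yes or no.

D₁ = -1583, D₂ = -2319
discriminants differ ⇒ not SL₂(ℤ)-equivalent

no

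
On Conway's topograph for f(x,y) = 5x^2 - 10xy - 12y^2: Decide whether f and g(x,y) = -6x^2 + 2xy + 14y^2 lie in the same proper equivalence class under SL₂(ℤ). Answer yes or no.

D₁ = 340, D₂ = 340
river cycle of f (length 14): (-12, 10, 5), (5, 10, -12), (-12, 14, 3), (3, 16, -7), (-7, 12, 7), (7, 16, -3), (-3, 14, 12), (12, 10, -5), (-5, 10, 12), (12, 14, -3), … (4 more)
river cycle of g (length 6): (-6, 14, 6), (6, 10, -10), (-10, 10, 6), (6, 14, -6), (-6, 10, 10), (10, 10, -6)
cycles differ ⇒ inequivalent

no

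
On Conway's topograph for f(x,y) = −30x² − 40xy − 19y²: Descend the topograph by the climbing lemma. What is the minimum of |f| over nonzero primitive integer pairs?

translate: b→-20 (≡40 mod 60), so (30,40,19)→(30,-20,9)
flip: (30,-20,9)→(9,20,30)
translate: b→2 (≡20 mod 18), so (9,20,30)→(9,2,19)
reduced (well bottom): (9,2,19) with a≤c, −a<b≤a
well minimum |f| = |-9| = 9 (negative-definite)

9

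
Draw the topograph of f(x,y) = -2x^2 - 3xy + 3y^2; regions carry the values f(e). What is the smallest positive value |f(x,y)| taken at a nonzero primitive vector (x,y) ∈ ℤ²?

descent: ρ → (3,3,-2)  [lands on river]
river: ρ → (-2,5,1)
river: ρ → (1,5,-2)
river: ρ → (-2,3,3)
closes: descent 1, river 4
min |a| on river = 1

1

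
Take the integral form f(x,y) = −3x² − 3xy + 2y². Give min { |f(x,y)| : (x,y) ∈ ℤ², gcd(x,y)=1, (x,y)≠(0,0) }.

descent: ρ → (2,3,-3)  [lands on river]
river: ρ → (-3,3,2)
river: ρ → (2,5,-1)
river: ρ → (-1,5,2)
closes: descent 1, river 4
min |a| on river = 1

1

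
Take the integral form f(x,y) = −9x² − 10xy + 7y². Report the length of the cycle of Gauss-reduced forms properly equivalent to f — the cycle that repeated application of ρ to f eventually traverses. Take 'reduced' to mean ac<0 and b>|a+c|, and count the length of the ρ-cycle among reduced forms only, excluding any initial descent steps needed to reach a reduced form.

D = 352, ⌊√D⌋ = 18
descent: ρ → (7,10,-9)  [lands on river]
river: ρ → (-9,8,8)
river: ρ → (8,8,-9)
river: ρ → (-9,10,7)
river: ρ → (7,18,-1)
river: ρ → (-1,18,7)
ρ-cycle length = 6 (tail of 1 descent step not counted)

6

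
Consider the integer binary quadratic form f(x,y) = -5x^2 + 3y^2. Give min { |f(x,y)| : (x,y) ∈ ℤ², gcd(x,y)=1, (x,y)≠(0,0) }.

descent: ρ → (3,6,-2)  [lands on river]
river: ρ → (-2,6,3)
closes: descent 1, river 2
min |a| on river = 2

2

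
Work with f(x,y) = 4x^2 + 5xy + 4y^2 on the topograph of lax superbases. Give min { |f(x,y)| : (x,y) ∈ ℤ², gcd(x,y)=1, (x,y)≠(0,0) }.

translate: b→-3 (≡5 mod 8), so (4,5,4)→(4,-3,3)
flip: (4,-3,3)→(3,3,4)
reduced (well bottom): (3,3,4) with a≤c, −a<b≤a
well minimum = a = 3

3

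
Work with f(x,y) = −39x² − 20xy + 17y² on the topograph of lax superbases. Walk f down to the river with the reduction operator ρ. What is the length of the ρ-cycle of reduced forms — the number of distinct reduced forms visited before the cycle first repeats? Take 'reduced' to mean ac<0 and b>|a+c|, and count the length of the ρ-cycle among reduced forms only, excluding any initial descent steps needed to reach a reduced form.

D = 3052, ⌊√D⌋ = 55
descent: ρ → (17,54,-2)  [lands on river]
river: ρ → (-2,54,17)
river: ρ → (17,48,-11)
river: ρ → (-11,40,33)
river: ρ → (33,26,-18)
river: ρ → (-18,46,13)
river: ρ → (13,32,-39)
river: ρ → (-39,46,6)
river: ρ → (6,50,-23)
river: ρ → (-23,42,14)
river: ρ → (14,42,-23)
river: ρ → (-23,50,6)
river: ρ → (6,46,-39)
river: ρ → (-39,32,13)
river: ρ → (13,46,-18)
river: ρ → (-18,26,33)
river: ρ → (33,40,-11)
river: ρ → (-11,48,17)
ρ-cycle length = 18 (tail of 1 descent step not counted)

18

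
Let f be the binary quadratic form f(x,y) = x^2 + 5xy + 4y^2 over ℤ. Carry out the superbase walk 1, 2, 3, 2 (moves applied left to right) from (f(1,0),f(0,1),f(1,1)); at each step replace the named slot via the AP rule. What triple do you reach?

start (1,4,10) = (f(1,0),f(0,1),f(1,1))
replace slot 1: 2·(4+10) − 1 = 27 → (27,4,10)
replace slot 2: 2·(27+10) − 4 = 70 → (27,70,10)
replace slot 3: 2·(27+70) − 10 = 184 → (27,70,184)
replace slot 2: 2·(27+184) − 70 = 352 → (27,352,184)

27,352,184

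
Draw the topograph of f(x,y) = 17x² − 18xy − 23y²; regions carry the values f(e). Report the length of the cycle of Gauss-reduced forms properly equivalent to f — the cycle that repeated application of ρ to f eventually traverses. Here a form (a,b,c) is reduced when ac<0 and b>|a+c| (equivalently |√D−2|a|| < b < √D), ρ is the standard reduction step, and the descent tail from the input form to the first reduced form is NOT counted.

D = 1888, ⌊√D⌋ = 43
descent: ρ → (-23,18,17)  [lands on river]
river: ρ → (17,16,-24)
river: ρ → (-24,32,9)
river: ρ → (9,40,-8)
river: ρ → (-8,40,9)
river: ρ → (9,32,-24)
river: ρ → (-24,16,17)
river: ρ → (17,18,-23)
river: ρ → (-23,28,12)
river: ρ → (12,20,-31)
river: ρ → (-31,42,1)
river: ρ → (1,42,-31)
river: ρ → (-31,20,12)
river: ρ → (12,28,-23)
ρ-cycle length = 14 (tail of 1 descent step not counted)

14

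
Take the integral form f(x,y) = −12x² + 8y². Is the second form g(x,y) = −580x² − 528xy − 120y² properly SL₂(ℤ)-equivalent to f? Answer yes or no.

D₁ = 384, D₂ = 384
river cycle of f (length 2): (8, 16, -4), (-4, 16, 8)
river cycle of g (length 2): (-4, 16, 8), (8, 16, -4)
cycles coincide ⇒ equivalent

yes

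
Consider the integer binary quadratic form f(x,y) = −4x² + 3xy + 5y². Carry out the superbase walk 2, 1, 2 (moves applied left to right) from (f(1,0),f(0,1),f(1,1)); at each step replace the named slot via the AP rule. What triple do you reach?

start (-4,5,4) = (f(1,0),f(0,1),f(1,1))
replace slot 2: 2·((-4)+4) − 5 = -5 → (-4,-5,4)
replace slot 1: 2·((-5)+4) − (-4) = 2 → (2,-5,4)
replace slot 2: 2·(2+4) − (-5) = 17 → (2,17,4)

2,17,4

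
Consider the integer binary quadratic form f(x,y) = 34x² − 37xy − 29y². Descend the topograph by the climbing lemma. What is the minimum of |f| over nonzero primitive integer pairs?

descent: ρ → (-29,37,34)  [lands on river]
river: ρ → (34,31,-32)
river: ρ → (-32,33,33)
river: ρ → (33,33,-32)
river: ρ → (-32,31,34)
river: ρ → (34,37,-29)
river: ρ → (-29,21,42)
river: ρ → (42,63,-8)
river: ρ → (-8,65,34)
river: ρ → (34,71,-2)
river: ρ → (-2,69,69)
river: ρ → (69,69,-2)
river: ρ → (-2,71,34)
river: ρ → (34,65,-8)
river: ρ → (-8,63,42)
river: ρ → (42,21,-29)
closes: descent 1, river 16
min |a| on river = 2

2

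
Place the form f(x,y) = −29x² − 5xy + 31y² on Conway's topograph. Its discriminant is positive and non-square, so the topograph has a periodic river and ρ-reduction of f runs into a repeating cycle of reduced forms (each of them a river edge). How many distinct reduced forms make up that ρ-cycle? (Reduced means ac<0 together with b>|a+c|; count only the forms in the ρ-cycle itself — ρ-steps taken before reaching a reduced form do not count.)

D = 3621, ⌊√D⌋ = 60
descent: ρ → (31,5,-29)  [lands on river]
river: ρ → (-29,53,7)
river: ρ → (7,59,-5)
river: ρ → (-5,51,51)
river: ρ → (51,51,-5)
river: ρ → (-5,59,7)
river: ρ → (7,53,-29)
river: ρ → (-29,5,31)
river: ρ → (31,57,-3)
river: ρ → (-3,57,31)
ρ-cycle length = 10 (tail of 1 descent step not counted)

10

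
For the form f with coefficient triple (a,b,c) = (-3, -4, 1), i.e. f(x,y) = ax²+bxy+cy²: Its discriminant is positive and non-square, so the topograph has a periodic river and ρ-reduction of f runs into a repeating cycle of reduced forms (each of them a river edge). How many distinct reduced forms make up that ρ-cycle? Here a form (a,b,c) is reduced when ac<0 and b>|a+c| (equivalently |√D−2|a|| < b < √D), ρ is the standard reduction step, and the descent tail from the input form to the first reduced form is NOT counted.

D = 28, ⌊√D⌋ = 5
descent: ρ → (1,4,-3)  [lands on river]
river: ρ → (-3,2,2)
river: ρ → (2,2,-3)
river: ρ → (-3,4,1)
ρ-cycle length = 4 (tail of 1 descent step not counted)

4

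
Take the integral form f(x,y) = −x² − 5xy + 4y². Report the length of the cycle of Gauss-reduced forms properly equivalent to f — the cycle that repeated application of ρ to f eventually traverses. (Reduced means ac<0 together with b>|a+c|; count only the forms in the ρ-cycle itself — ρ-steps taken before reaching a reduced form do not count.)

D = 41, ⌊√D⌋ = 6
descent: ρ → (4,5,-1)  [lands on river]
river: ρ → (-1,5,4)
river: ρ → (4,3,-2)
river: ρ → (-2,5,2)
river: ρ → (2,3,-4)
river: ρ → (-4,5,1)
river: ρ → (1,5,-4)
river: ρ → (-4,3,2)
river: ρ → (2,5,-2)
river: ρ → (-2,3,4)
ρ-cycle length = 10 (tail of 1 descent step not counted)

10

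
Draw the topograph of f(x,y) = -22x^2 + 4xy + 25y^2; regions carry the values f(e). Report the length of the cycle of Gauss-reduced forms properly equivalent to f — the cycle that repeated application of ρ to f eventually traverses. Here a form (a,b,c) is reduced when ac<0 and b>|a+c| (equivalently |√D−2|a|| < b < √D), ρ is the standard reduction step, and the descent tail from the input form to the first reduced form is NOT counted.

D = 2216, ⌊√D⌋ = 47
river: ρ → (25,46,-1)
river: ρ → (-1,46,25)
river: ρ → (25,4,-22)
river: ρ → (-22,40,7)
river: ρ → (7,44,-10)
river: ρ → (-10,36,23)
river: ρ → (23,10,-23)
river: ρ → (-23,36,10)
river: ρ → (10,44,-7)
river: ρ → (-7,40,22)
river: ρ → (22,4,-25)
river: ρ → (-25,46,1)
river: ρ → (1,46,-25)
river: ρ → (-25,4,22)
river: ρ → (22,40,-7)
river: ρ → (-7,44,10)
river: ρ → (10,36,-23)
river: ρ → (-23,10,23)
river: ρ → (23,36,-10)
river: ρ → (-10,44,7)
river: ρ → (7,40,-22)
river: ρ → (-22,4,25)
ρ-cycle length = 22 (tail of 0 descent steps not counted)

22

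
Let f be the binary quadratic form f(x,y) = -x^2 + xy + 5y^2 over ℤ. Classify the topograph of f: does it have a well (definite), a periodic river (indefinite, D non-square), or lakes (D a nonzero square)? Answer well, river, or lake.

D = b²−4ac = 1² − 4·(-1)·5 = 21
D > 0 non-square ⇒ indefinite ⇒ periodic river

river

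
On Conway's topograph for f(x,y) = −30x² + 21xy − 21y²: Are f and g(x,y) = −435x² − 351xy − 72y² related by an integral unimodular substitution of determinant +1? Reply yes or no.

D₁ = -2079, D₂ = -2079
f is negative-definite; reduce −f:
−f: flip: (30,-21,21)→(21,21,30)
−f: reduced (well bottom): (21,21,30) with a≤c, −a<b≤a
flip sign back: reduced form of f is (-21,-21,-30)
g is negative-definite; reduce −g:
−g: flip: (435,351,72)→(72,-351,435)
−g: translate: b→-63 (≡-351 mod 144), so (72,-351,435)→(72,-63,21)
−g: flip: (72,-63,21)→(21,63,72)
−g: translate: b→21 (≡63 mod 42), so (21,63,72)→(21,21,30)
−g: reduced (well bottom): (21,21,30) with a≤c, −a<b≤a
flip sign back: reduced form of g is (-21,-21,-30)
reduced forms (-21, -21, -30) vs (-21, -21, -30) ⇒ equivalent

yes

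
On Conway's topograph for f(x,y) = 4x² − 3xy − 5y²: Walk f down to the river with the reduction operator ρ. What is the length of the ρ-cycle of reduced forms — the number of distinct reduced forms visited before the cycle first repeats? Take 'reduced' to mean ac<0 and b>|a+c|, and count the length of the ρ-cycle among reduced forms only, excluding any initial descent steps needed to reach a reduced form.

D = 89, ⌊√D⌋ = 9
descent: ρ → (-5,3,4)  [lands on river]
river: ρ → (4,5,-4)
river: ρ → (-4,3,5)
river: ρ → (5,7,-2)
river: ρ → (-2,9,1)
river: ρ → (1,9,-2)
river: ρ → (-2,7,5)
river: ρ → (5,3,-4)
river: ρ → (-4,5,4)
river: ρ → (4,3,-5)
river: ρ → (-5,7,2)
river: ρ → (2,9,-1)
river: ρ → (-1,9,2)
river: ρ → (2,7,-5)
ρ-cycle length = 14 (tail of 1 descent step not counted)

14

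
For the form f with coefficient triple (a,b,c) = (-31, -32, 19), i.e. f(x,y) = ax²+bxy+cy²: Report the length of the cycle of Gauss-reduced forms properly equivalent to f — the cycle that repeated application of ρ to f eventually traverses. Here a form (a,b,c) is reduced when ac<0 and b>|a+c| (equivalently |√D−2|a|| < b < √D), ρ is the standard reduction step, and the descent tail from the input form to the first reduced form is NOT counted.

D = 3380, ⌊√D⌋ = 58
descent: ρ → (19,32,-31)  [lands on river]
river: ρ → (-31,30,20)
river: ρ → (20,50,-11)
river: ρ → (-11,38,44)
river: ρ → (44,50,-5)
river: ρ → (-5,50,44)
river: ρ → (44,38,-11)
river: ρ → (-11,50,20)
river: ρ → (20,30,-31)
river: ρ → (-31,32,19)
river: ρ → (19,44,-19)
river: ρ → (-19,32,31)
river: ρ → (31,30,-20)
river: ρ → (-20,50,11)
river: ρ → (11,38,-44)
river: ρ → (-44,50,5)
river: ρ → (5,50,-44)
river: ρ → (-44,38,11)
river: ρ → (11,50,-20)
river: ρ → (-20,30,31)
river: ρ → (31,32,-19)
river: ρ → (-19,44,19)
ρ-cycle length = 22 (tail of 1 descent step not counted)

22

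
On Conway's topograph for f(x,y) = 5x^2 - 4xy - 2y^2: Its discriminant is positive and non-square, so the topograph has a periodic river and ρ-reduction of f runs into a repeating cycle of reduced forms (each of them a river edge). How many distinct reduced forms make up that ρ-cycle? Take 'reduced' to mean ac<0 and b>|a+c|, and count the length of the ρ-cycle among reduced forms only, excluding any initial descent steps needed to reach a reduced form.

D = 56, ⌊√D⌋ = 7
descent: ρ → (-2,4,5)  [lands on river]
river: ρ → (5,6,-1)
river: ρ → (-1,6,5)
river: ρ → (5,4,-2)
ρ-cycle length = 4 (tail of 1 descent step not counted)

4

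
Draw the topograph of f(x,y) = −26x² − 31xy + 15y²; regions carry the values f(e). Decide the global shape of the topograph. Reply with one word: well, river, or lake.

D = b²−4ac = (-31)² − 4·(-26)·15 = 2521
D > 0 non-square ⇒ indefinite ⇒ periodic river

river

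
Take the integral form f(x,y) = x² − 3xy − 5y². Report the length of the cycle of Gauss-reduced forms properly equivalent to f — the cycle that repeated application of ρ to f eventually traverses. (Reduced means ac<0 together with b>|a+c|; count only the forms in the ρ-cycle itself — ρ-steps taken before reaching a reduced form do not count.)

D = 29, ⌊√D⌋ = 5
descent: ρ → (-5,3,1)
descent: ρ → (1,5,-1)  [lands on river]
river: ρ → (-1,5,1)
ρ-cycle length = 2 (tail of 2 descent steps not counted)

2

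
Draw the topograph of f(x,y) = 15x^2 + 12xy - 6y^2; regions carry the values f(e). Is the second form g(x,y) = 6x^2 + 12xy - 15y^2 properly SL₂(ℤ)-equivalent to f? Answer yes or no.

D₁ = 504, D₂ = 504
river cycle of f (length 4): (-6, 12, 15), (15, 18, -3), (-3, 18, 15), (15, 12, -6)
river cycle of g (length 4): (-15, 18, 3), (3, 18, -15), (-15, 12, 6), (6, 12, -15)
cycles differ ⇒ inequivalent

no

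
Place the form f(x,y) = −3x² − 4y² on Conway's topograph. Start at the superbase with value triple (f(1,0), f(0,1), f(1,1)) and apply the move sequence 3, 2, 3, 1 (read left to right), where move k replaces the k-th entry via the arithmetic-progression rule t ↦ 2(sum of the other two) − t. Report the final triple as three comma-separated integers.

start (-3,-4,-7) = (f(1,0),f(0,1),f(1,1))
replace slot 3: 2·((-3)+(-4)) − (-7) = -7 → (-3,-4,-7)
replace slot 2: 2·((-3)+(-7)) − (-4) = -16 → (-3,-16,-7)
replace slot 3: 2·((-3)+(-16)) − (-7) = -31 → (-3,-16,-31)
replace slot 1: 2·((-16)+(-31)) − (-3) = -91 → (-91,-16,-31)

-91,-16,-31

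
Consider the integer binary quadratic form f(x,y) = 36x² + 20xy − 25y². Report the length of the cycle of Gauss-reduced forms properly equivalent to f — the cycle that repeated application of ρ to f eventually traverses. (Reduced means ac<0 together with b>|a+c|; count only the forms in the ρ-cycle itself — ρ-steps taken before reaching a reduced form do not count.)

D = 4000, ⌊√D⌋ = 63
river: ρ → (-25,30,31)
river: ρ → (31,32,-24)
river: ρ → (-24,16,39)
river: ρ → (39,62,-1)
river: ρ → (-1,62,39)
river: ρ → (39,16,-24)
river: ρ → (-24,32,31)
river: ρ → (31,30,-25)
river: ρ → (-25,20,36)
river: ρ → (36,52,-9)
river: ρ → (-9,56,24)
river: ρ → (24,40,-25)
river: ρ → (-25,60,4)
river: ρ → (4,60,-25)
river: ρ → (-25,40,24)
river: ρ → (24,56,-9)
river: ρ → (-9,52,36)
river: ρ → (36,20,-25)
ρ-cycle length = 18 (tail of 0 descent steps not counted)

18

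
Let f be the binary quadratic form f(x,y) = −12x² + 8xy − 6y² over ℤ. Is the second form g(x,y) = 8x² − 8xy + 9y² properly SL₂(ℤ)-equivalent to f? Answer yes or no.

D₁ = -224, D₂ = -224
f is negative-definite; reduce −f:
−f: flip: (12,-8,6)→(6,8,12)
−f: translate: b→-4 (≡8 mod 12), so (6,8,12)→(6,-4,10)
−f: reduced (well bottom): (6,-4,10) with a≤c, −a<b≤a
flip sign back: reduced form of f is (-6,4,-10)
g: translate: b→8 (≡-8 mod 16), so (8,-8,9)→(8,8,9)
g: reduced (well bottom): (8,8,9) with a≤c, −a<b≤a
reduced forms (-6, 4, -10) vs (8, 8, 9) ⇒ inequivalent

no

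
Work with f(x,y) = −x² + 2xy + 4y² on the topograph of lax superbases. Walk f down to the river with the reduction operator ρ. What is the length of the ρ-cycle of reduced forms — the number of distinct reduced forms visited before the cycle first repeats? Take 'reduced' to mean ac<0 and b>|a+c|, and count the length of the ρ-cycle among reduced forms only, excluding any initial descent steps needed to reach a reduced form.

D = 20, ⌊√D⌋ = 4
descent: ρ → (4,-2,-1)
descent: ρ → (-1,4,1)  [lands on river]
river: ρ → (1,4,-1)
ρ-cycle length = 2 (tail of 2 descent steps not counted)

2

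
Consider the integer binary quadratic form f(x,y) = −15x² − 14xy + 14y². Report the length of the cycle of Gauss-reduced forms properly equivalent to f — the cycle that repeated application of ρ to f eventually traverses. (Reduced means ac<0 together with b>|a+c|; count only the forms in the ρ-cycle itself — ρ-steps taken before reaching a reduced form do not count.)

D = 1036, ⌊√D⌋ = 32
descent: ρ → (14,14,-15)  [lands on river]
river: ρ → (-15,16,13)
river: ρ → (13,10,-18)
river: ρ → (-18,26,5)
river: ρ → (5,24,-23)
river: ρ → (-23,22,6)
river: ρ → (6,26,-15)
river: ρ → (-15,4,17)
river: ρ → (17,30,-2)
river: ρ → (-2,30,17)
river: ρ → (17,4,-15)
river: ρ → (-15,26,6)
river: ρ → (6,22,-23)
river: ρ → (-23,24,5)
river: ρ → (5,26,-18)
river: ρ → (-18,10,13)
river: ρ → (13,16,-15)
river: ρ → (-15,14,14)
ρ-cycle length = 18 (tail of 1 descent step not counted)

18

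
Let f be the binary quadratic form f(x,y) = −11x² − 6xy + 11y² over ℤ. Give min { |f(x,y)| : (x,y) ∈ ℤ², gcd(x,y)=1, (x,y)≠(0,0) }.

descent: ρ → (11,6,-11)  [lands on river]
river: ρ → (-11,16,6)
river: ρ → (6,20,-5)
river: ρ → (-5,20,6)
river: ρ → (6,16,-11)
river: ρ → (-11,6,11)
river: ρ → (11,16,-6)
river: ρ → (-6,20,5)
river: ρ → (5,20,-6)
river: ρ → (-6,16,11)
closes: descent 1, river 10
min |a| on river = 5

5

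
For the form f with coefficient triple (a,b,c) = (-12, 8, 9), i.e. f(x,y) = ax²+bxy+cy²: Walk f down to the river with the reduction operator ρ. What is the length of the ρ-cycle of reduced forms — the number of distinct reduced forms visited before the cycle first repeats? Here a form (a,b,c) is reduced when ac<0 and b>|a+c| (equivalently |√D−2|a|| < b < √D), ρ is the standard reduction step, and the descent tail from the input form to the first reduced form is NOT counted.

D = 496, ⌊√D⌋ = 22
river: ρ → (9,10,-11)
river: ρ → (-11,12,8)
river: ρ → (8,20,-3)
river: ρ → (-3,22,1)
river: ρ → (1,22,-3)
river: ρ → (-3,20,8)
river: ρ → (8,12,-11)
river: ρ → (-11,10,9)
river: ρ → (9,8,-12)
river: ρ → (-12,16,5)
river: ρ → (5,14,-15)
river: ρ → (-15,16,4)
river: ρ → (4,16,-15)
river: ρ → (-15,14,5)
river: ρ → (5,16,-12)
river: ρ → (-12,8,9)
ρ-cycle length = 16 (tail of 0 descent steps not counted)

16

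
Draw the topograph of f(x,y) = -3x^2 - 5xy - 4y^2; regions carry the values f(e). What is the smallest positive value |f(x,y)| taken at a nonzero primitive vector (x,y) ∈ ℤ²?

translate: b→-1 (≡5 mod 6), so (3,5,4)→(3,-1,2)
flip: (3,-1,2)→(2,1,3)
reduced (well bottom): (2,1,3) with a≤c, −a<b≤a
well minimum |f| = |-2| = 2 (negative-definite)

2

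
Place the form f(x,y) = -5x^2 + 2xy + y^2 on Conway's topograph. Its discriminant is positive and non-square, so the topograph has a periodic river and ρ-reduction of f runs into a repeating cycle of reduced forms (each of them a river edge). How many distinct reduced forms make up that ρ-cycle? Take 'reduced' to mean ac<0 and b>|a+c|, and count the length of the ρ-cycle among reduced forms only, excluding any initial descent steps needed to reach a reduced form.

D = 24, ⌊√D⌋ = 4
descent: ρ → (1,4,-2)  [lands on river]
river: ρ → (-2,4,1)
ρ-cycle length = 2 (tail of 1 descent step not counted)

2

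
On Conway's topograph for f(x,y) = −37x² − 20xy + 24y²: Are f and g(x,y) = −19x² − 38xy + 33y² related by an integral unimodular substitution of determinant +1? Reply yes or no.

D₁ = 3952, D₂ = 3952
river cycle of f (length 26): (24, 20, -37), (-37, 54, 7), (7, 58, -21), (-21, 26, 39), (39, 52, -8), (-8, 60, 11), (11, 50, -33), (-33, 16, 28), (28, 40, -21), (-21, 44, 24), … (16 more)
river cycle of g (length 26): (33, 38, -19), (-19, 38, 33), (33, 28, -24), (-24, 20, 37), (37, 54, -7), (-7, 58, 21), (21, 26, -39), (-39, 52, 8), (8, 60, -11), (-11, 50, 33), … (16 more)
cycles differ ⇒ inequivalent

no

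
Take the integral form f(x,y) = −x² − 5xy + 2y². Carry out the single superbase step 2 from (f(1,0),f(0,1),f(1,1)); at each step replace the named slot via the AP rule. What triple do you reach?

start (-1,2,-4) = (f(1,0),f(0,1),f(1,1))
replace slot 2: 2·((-1)+(-4)) − 2 = -12 → (-1,-12,-4)

-1,-12,-4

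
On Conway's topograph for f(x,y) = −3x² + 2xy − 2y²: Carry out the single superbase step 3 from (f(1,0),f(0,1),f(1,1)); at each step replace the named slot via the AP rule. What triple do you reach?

start (-3,-2,-3) = (f(1,0),f(0,1),f(1,1))
replace slot 3: 2·((-3)+(-2)) − (-3) = -7 → (-3,-2,-7)

-3,-2,-7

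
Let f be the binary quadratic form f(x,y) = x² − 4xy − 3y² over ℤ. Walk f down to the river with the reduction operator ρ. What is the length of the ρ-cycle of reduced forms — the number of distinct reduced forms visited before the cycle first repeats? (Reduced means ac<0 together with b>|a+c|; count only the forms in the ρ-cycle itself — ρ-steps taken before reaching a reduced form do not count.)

D = 28, ⌊√D⌋ = 5
descent: ρ → (-3,4,1)  [lands on river]
river: ρ → (1,4,-3)
river: ρ → (-3,2,2)
river: ρ → (2,2,-3)
ρ-cycle length = 4 (tail of 1 descent step not counted)

4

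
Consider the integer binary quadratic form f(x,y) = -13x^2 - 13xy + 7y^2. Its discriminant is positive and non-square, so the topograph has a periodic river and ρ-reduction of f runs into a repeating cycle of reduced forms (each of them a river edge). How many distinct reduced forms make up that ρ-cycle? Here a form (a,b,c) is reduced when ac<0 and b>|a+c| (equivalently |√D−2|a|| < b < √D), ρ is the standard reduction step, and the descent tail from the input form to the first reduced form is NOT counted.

D = 533, ⌊√D⌋ = 23
descent: ρ → (7,13,-13)  [lands on river]
river: ρ → (-13,13,7)
river: ρ → (7,15,-11)
river: ρ → (-11,7,11)
river: ρ → (11,15,-7)
river: ρ → (-7,13,13)
river: ρ → (13,13,-7)
river: ρ → (-7,15,11)
river: ρ → (11,7,-11)
river: ρ → (-11,15,7)
ρ-cycle length = 10 (tail of 1 descent step not counted)

10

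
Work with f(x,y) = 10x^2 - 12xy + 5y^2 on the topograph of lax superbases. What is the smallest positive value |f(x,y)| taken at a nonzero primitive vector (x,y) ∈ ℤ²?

translate: b→8 (≡-12 mod 20), so (10,-12,5)→(10,8,3)
flip: (10,8,3)→(3,-8,10)
translate: b→-2 (≡-8 mod 6), so (3,-8,10)→(3,-2,5)
reduced (well bottom): (3,-2,5) with a≤c, −a<b≤a
well minimum = a = 3

3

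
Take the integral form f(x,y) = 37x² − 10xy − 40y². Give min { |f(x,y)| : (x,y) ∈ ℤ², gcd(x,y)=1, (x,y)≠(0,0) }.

descent: ρ → (-40,10,37)  [lands on river]
river: ρ → (37,64,-13)
river: ρ → (-13,66,32)
river: ρ → (32,62,-17)
river: ρ → (-17,74,8)
river: ρ → (8,70,-35)
river: ρ → (-35,70,8)
river: ρ → (8,74,-17)
river: ρ → (-17,62,32)
river: ρ → (32,66,-13)
river: ρ → (-13,64,37)
river: ρ → (37,10,-40)
river: ρ → (-40,70,7)
river: ρ → (7,70,-40)
closes: descent 1, river 14
min |a| on river = 7

7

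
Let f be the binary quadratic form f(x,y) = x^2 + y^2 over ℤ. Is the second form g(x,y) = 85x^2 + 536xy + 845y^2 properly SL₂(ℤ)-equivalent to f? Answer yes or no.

D₁ = -4, D₂ = -4
f: reduced (well bottom): (1,0,1) with a≤c, −a<b≤a
g: translate: b→26 (≡536 mod 170), so (85,536,845)→(85,26,2)
g: flip: (85,26,2)→(2,-26,85)
g: translate: b→2 (≡-26 mod 4), so (2,-26,85)→(2,2,1)
g: flip: (2,2,1)→(1,-2,2)
g: translate: b→0 (≡-2 mod 2), so (1,-2,2)→(1,0,1)
g: reduced (well bottom): (1,0,1) with a≤c, −a<b≤a
reduced forms (1, 0, 1) vs (1, 0, 1) ⇒ equivalent

yes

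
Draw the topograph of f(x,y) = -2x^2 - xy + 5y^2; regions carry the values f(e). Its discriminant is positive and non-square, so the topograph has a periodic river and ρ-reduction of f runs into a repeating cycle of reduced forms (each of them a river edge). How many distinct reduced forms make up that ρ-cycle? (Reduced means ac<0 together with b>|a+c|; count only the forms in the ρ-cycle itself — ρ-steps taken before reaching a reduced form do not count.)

D = 41, ⌊√D⌋ = 6
descent: ρ → (5,1,-2)
descent: ρ → (-2,3,4)  [lands on river]
river: ρ → (4,5,-1)
river: ρ → (-1,5,4)
river: ρ → (4,3,-2)
river: ρ → (-2,5,2)
river: ρ → (2,3,-4)
river: ρ → (-4,5,1)
river: ρ → (1,5,-4)
river: ρ → (-4,3,2)
river: ρ → (2,5,-2)
ρ-cycle length = 10 (tail of 2 descent steps not counted)

10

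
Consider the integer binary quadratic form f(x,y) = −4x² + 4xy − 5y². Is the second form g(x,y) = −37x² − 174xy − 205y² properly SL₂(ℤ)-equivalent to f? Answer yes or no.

D₁ = -64, D₂ = -64
f is negative-definite; reduce −f:
−f: translate: b→4 (≡-4 mod 8), so (4,-4,5)→(4,4,5)
−f: reduced (well bottom): (4,4,5) with a≤c, −a<b≤a
flip sign back: reduced form of f is (-4,-4,-5)
g is negative-definite; reduce −g:
−g: translate: b→26 (≡174 mod 74), so (37,174,205)→(37,26,5)
−g: flip: (37,26,5)→(5,-26,37)
−g: translate: b→4 (≡-26 mod 10), so (5,-26,37)→(5,4,4)
−g: flip: (5,4,4)→(4,-4,5)
−g: translate: b→4 (≡-4 mod 8), so (4,-4,5)→(4,4,5)
−g: reduced (well bottom): (4,4,5) with a≤c, −a<b≤a
flip sign back: reduced form of g is (-4,-4,-5)
reduced forms (-4, -4, -5) vs (-4, -4, -5) ⇒ equivalent

yes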